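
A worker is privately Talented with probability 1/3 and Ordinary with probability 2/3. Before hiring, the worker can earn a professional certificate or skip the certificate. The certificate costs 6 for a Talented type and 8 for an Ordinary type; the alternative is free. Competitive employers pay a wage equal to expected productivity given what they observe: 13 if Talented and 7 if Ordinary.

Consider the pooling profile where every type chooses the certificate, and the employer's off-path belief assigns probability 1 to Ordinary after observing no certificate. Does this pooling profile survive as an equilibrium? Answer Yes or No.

On path, the employer holds the prior and pays 1/3·13 + 2/3·7 = 9. Off path (no certificate), believing Ordinary, it pays 7.
Talented: the certificate nets 9 − 6 = 3; no certificate nets 7. Talented would deviate.
Ordinary: the certificate nets 9 − 8 = 1; no certificate nets 7. Ordinary would deviate.
A type deviates, so pooling fails.

No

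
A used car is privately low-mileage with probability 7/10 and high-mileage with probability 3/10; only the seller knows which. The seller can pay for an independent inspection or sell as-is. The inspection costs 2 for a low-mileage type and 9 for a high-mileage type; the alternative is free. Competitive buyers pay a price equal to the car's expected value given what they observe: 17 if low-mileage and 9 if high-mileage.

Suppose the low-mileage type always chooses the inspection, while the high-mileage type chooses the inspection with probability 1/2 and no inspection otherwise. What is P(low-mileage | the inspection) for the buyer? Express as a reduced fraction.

14/17

P(the inspection) = (7/10)·1 + (3/10)·(1/2) = 17/20.
By Bayes' rule, P(low-mileage | the inspection) = (7/10) / (17/20) = 14/17.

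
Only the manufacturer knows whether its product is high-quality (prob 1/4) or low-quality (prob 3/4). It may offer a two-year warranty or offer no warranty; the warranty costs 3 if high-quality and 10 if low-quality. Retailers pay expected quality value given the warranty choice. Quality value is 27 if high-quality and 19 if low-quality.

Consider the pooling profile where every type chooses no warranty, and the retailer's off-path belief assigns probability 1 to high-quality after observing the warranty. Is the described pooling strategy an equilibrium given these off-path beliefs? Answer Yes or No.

No

On path, the retailer holds the prior and pays 1/4·27 + 3/4·19 = 21. Off path (the warranty), believing high-quality, it pays 27.
high-quality: no warranty nets 21; the warranty nets 27 − 3 = 24. high-quality would deviate.
low-quality: no warranty nets 21; the warranty nets 27 − 10 = 17. low-quality stays.
A type deviates, so pooling fails.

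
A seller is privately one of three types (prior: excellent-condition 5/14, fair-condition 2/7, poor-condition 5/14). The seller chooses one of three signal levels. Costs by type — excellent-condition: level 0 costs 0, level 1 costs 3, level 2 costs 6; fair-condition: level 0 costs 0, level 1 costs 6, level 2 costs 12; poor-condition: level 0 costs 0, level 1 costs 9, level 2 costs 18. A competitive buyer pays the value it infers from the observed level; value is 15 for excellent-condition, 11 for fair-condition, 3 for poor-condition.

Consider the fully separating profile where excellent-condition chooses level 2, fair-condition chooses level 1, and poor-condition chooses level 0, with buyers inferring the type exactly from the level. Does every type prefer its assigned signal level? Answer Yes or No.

Yes

Separating prices: level 2 → 15, level 1 → 11, level 0 → 3.
excellent-condition (assigned level 2): level 0: 3 − 0 = 3; level 1: 11 − 3 = 8; level 2: 15 − 6 = 9. excellent-condition stays.
fair-condition (assigned level 1): level 0: 3 − 0 = 3; level 1: 11 − 6 = 5; level 2: 15 − 12 = 3. fair-condition stays.
poor-condition (assigned level 0): level 0: 3 − 0 = 3; level 1: 11 − 9 = 2; level 2: 15 − 18 = -3. poor-condition stays.
Every type prefers its assigned level; separation holds.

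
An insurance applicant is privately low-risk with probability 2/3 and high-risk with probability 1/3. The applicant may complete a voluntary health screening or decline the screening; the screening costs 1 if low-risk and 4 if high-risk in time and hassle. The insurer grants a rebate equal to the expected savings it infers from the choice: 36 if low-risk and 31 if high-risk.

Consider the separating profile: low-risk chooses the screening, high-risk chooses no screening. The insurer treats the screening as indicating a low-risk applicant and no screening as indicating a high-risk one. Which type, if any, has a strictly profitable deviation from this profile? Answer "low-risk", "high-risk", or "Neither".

high-risk

The screening pays 36; no screening pays 31.
low-risk: assigned the screening, nets 36 − 1 = 35; deviating to no screening nets 31.
high-risk: assigned no screening, nets 31; deviating to the screening nets 36 − 4 = 32.
The high-risk type gains 1 by deviating.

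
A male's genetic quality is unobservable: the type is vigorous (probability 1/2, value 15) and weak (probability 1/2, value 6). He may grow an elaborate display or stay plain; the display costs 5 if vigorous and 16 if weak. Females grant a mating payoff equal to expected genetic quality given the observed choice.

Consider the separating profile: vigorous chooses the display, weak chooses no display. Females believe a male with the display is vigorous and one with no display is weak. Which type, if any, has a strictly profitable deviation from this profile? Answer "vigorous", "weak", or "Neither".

Neither

The display pays 15; no display pays 6.
vigorous: assigned the display, nets 15 − 5 = 10; deviating to no display nets 6.
weak: assigned no display, nets 6; deviating to the display nets 15 − 16 = -1.
Both types strictly prefer their assigned action; no profitable deviation.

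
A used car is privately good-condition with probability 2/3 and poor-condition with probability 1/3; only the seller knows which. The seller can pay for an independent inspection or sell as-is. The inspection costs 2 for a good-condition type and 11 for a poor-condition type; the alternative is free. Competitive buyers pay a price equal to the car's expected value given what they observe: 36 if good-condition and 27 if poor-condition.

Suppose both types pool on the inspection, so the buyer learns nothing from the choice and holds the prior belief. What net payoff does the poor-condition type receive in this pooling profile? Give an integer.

Pooled price = 2/3·36 + 1/3·27 = 33.
poor-condition pays cost 11 for the inspection, so net payoff = 33 − 11 = 22.

22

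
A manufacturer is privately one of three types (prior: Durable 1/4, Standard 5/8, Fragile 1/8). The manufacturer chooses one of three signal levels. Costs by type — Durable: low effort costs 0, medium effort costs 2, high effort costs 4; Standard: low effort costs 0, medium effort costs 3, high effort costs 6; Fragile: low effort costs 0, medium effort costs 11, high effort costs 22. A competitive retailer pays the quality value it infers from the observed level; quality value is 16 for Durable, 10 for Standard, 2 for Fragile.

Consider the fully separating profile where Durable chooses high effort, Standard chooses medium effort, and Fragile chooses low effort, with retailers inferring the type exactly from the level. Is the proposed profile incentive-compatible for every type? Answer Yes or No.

No

Separating prices: high effort → 16, medium effort → 10, low effort → 2.
Durable (assigned high effort): low effort: 2 − 0 = 2; medium effort: 10 − 2 = 8; high effort: 16 − 4 = 12. Durable stays.
Standard (assigned medium effort): low effort: 2 − 0 = 2; medium effort: 10 − 3 = 7; high effort: 16 − 6 = 10. Standard prefers high effort.
Fragile (assigned low effort): low effort: 2 − 0 = 2; medium effort: 10 − 11 = -1; high effort: 16 − 22 = -6. Fragile stays.
At least one type deviates; the separating profile fails.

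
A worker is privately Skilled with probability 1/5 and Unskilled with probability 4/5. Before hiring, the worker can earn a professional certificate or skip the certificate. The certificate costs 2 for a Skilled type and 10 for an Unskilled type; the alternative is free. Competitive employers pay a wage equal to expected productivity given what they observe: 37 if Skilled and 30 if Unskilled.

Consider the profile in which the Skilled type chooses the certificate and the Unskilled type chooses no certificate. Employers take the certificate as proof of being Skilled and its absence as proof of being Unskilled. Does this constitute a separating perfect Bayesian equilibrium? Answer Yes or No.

Yes

Under these beliefs, the certificate earns wage 37 and no certificate earns wage 30.
Skilled: the certificate nets 37 − 2 = 35; no certificate nets 30. Skilled prefers the certificate.
Unskilled: the certificate nets 37 − 10 = 27; no certificate nets 30. Unskilled prefers no certificate.
Neither type deviates, so the separating profile is an equilibrium.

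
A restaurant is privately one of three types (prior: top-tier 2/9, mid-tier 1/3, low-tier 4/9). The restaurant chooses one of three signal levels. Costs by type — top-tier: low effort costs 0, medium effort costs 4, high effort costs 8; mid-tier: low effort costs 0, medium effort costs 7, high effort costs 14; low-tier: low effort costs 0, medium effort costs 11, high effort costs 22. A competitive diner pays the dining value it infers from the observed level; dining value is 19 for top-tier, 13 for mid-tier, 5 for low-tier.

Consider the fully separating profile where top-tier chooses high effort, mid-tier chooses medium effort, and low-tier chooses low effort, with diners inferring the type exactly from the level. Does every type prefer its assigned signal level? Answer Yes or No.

Yes

Separating price premiums: high effort → 19, medium effort → 13, low effort → 5.
top-tier (assigned high effort): low effort: 5 − 0 = 5; medium effort: 13 − 4 = 9; high effort: 19 − 8 = 11. top-tier stays.
mid-tier (assigned medium effort): low effort: 5 − 0 = 5; medium effort: 13 − 7 = 6; high effort: 19 − 14 = 5. mid-tier stays.
low-tier (assigned low effort): low effort: 5 − 0 = 5; medium effort: 13 − 11 = 2; high effort: 19 − 22 = -3. low-tier stays.
Every type prefers its assigned level; separation holds.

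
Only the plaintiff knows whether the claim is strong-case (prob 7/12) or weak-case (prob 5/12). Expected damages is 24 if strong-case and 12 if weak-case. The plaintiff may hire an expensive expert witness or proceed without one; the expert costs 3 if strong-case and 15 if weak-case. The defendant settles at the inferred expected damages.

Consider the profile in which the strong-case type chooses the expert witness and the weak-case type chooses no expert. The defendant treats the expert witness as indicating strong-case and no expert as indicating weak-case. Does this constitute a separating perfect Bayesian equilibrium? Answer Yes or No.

Under these beliefs, the expert witness earns settlement 24 and no expert earns settlement 12.
strong-case: the expert witness nets 24 − 3 = 21; no expert nets 12. strong-case prefers the expert witness.
weak-case: the expert witness nets 24 − 15 = 9; no expert nets 12. weak-case prefers no expert.
Neither type deviates, so the separating profile is an equilibrium.

Yes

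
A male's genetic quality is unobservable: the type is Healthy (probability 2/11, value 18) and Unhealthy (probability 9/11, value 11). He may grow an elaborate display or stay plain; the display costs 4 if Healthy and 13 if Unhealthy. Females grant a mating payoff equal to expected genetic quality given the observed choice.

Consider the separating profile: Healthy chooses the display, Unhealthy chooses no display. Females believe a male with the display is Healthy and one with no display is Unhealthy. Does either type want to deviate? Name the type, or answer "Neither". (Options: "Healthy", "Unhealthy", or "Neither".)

Neither

The display pays 18; no display pays 11.
Healthy: assigned the display, nets 18 − 4 = 14; deviating to no display nets 11.
Unhealthy: assigned no display, nets 11; deviating to the display nets 18 − 13 = 5.
Both types strictly prefer their assigned action; no profitable deviation.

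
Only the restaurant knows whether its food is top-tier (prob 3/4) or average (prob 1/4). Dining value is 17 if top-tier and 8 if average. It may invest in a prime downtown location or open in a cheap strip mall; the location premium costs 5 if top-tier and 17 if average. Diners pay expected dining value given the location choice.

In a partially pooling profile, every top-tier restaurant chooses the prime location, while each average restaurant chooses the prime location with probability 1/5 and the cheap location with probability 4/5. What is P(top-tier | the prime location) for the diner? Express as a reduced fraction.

P(the prime location) = (3/4)·1 + (1/4)·(1/5) = 4/5.
By Bayes' rule, P(top-tier | the prime location) = (3/4) / (4/5) = 15/16.

15/16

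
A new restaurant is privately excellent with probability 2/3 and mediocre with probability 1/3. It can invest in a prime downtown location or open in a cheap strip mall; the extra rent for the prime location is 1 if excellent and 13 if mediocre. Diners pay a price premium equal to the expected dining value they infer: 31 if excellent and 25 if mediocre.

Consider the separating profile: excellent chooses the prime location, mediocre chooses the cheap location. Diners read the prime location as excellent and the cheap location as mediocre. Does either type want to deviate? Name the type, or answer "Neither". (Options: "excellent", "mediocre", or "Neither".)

The prime location pays 31; the cheap location pays 25.
excellent: assigned the prime location, nets 31 − 1 = 30; deviating to the cheap location nets 25.
mediocre: assigned the cheap location, nets 25; deviating to the prime location nets 31 − 13 = 18.
Both types strictly prefer their assigned action; no profitable deviation.

Neither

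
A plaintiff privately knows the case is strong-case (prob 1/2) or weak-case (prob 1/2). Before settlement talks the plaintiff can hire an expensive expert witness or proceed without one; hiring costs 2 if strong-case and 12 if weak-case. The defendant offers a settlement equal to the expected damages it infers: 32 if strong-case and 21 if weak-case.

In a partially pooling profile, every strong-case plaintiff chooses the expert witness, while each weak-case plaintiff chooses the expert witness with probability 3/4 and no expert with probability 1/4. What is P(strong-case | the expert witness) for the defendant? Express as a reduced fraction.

P(the expert witness) = (1/2)·1 + (1/2)·(3/4) = 7/8.
By Bayes' rule, P(strong-case | the expert witness) = (1/2) / (7/8) = 4/7.

4/7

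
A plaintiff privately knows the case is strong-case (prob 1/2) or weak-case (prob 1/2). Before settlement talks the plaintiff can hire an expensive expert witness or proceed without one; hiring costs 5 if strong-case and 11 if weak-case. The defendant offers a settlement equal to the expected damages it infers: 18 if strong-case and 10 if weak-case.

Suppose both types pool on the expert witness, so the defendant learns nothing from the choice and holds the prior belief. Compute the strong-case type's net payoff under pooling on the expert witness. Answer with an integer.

Pooled settlement = 1/2·18 + 1/2·10 = 14.
strong-case pays cost 5 for the expert witness, so net payoff = 14 − 5 = 9.

9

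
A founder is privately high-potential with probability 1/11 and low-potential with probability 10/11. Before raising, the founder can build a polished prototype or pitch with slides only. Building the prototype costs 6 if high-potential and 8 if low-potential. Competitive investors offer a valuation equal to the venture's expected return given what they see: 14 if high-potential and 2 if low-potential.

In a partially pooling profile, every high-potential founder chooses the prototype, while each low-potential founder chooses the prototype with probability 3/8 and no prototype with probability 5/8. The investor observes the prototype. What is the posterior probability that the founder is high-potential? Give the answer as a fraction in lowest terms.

4/19

P(the prototype) = (1/11)·1 + (10/11)·(3/8) = 19/44.
By Bayes' rule, P(high-potential | the prototype) = (1/11) / (19/44) = 4/19.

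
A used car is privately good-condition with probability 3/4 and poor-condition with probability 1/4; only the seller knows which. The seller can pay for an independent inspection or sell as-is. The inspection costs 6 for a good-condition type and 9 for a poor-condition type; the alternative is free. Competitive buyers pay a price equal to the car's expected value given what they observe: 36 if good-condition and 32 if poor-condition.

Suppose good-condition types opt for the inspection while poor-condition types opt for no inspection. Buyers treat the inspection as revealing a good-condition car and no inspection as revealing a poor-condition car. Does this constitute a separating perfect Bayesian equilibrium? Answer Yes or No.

Under these beliefs, the inspection earns price 36 and no inspection earns price 32.
good-condition: the inspection nets 36 − 6 = 30; no inspection nets 32. good-condition would deviate to no inspection.
poor-condition: the inspection nets 36 − 9 = 27; no inspection nets 32. poor-condition prefers no inspection.
good-condition has a profitable deviation, so the profile is not an equilibrium.

No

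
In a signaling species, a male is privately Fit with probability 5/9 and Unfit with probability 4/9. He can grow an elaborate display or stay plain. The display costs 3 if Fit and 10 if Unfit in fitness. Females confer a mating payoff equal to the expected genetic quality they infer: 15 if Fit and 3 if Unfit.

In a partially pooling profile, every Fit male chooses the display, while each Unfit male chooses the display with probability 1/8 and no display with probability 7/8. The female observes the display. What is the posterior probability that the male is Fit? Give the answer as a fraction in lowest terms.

10/11

P(the display) = (5/9)·1 + (4/9)·(1/8) = 11/18.
By Bayes' rule, P(Fit | the display) = (5/9) / (11/18) = 10/11.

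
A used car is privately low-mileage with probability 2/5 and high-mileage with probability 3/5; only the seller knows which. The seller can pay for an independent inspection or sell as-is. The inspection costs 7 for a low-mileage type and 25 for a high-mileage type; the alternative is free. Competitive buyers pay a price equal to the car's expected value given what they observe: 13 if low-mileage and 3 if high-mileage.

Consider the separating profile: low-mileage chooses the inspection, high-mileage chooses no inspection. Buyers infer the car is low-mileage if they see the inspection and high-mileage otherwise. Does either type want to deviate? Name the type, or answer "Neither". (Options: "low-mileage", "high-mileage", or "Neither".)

The inspection pays 13; no inspection pays 3.
low-mileage: assigned the inspection, nets 13 − 7 = 6; deviating to no inspection nets 3.
high-mileage: assigned no inspection, nets 3; deviating to the inspection nets 13 − 25 = -12.
Both types strictly prefer their assigned action; no profitable deviation.

Neither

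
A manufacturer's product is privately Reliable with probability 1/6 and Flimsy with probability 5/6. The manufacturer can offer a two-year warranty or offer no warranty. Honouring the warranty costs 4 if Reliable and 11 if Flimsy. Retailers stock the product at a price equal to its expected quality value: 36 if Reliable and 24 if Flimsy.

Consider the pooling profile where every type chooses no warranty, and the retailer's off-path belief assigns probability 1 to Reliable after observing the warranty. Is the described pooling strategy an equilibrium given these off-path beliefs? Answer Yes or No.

No

On path, the retailer holds the prior and pays 1/6·36 + 5/6·24 = 26. Off path (the warranty), believing Reliable, it pays 36.
Reliable: no warranty nets 26; the warranty nets 36 − 4 = 32. Reliable would deviate.
Flimsy: no warranty nets 26; the warranty nets 36 − 11 = 25. Flimsy stays.
A type deviates, so pooling fails.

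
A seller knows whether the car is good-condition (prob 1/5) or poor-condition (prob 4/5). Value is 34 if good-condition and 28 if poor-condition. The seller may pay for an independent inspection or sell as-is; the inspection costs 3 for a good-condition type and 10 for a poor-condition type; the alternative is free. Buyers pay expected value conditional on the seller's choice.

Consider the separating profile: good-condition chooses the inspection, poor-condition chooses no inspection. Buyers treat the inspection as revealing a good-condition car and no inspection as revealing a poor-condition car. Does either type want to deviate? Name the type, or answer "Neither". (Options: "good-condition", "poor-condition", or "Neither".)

Neither

The inspection pays 34; no inspection pays 28.
good-condition: assigned the inspection, nets 34 − 3 = 31; deviating to no inspection nets 28.
poor-condition: assigned no inspection, nets 28; deviating to the inspection nets 34 − 10 = 24.
Both types strictly prefer their assigned action; no profitable deviation.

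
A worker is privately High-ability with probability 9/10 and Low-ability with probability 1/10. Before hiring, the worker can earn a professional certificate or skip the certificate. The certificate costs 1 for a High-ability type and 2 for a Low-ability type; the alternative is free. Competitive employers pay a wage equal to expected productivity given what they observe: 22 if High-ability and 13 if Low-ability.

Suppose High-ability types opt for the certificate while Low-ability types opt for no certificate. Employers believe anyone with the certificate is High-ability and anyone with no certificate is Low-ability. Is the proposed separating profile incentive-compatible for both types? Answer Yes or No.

Under these beliefs, the certificate earns wage 22 and no certificate earns wage 13.
High-ability: the certificate nets 22 − 1 = 21; no certificate nets 13. High-ability prefers the certificate.
Low-ability: the certificate nets 22 − 2 = 20; no certificate nets 13. Low-ability would deviate to the certificate.
Low-ability has a profitable deviation, so the profile is not an equilibrium.

No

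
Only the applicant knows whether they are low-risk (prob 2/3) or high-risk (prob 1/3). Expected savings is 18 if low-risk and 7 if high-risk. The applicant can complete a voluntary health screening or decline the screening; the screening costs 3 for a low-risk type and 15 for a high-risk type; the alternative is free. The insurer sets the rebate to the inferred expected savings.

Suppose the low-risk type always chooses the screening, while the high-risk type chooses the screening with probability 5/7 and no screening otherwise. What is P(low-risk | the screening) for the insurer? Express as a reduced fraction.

14/19

P(the screening) = (2/3)·1 + (1/3)·(5/7) = 19/21.
By Bayes' rule, P(low-risk | the screening) = (2/3) / (19/21) = 14/19.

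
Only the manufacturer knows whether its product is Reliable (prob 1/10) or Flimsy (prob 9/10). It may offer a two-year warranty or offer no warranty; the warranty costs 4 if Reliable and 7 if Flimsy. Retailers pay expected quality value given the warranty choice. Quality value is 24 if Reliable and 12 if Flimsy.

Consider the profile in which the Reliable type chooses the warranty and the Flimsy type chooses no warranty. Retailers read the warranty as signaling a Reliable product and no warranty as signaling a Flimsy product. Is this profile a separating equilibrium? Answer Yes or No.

Under these beliefs, the warranty earns price 24 and no warranty earns price 12.
Reliable: the warranty nets 24 − 4 = 20; no warranty nets 12. Reliable prefers the warranty.
Flimsy: the warranty nets 24 − 7 = 17; no warranty nets 12. Flimsy would deviate to the warranty.
Flimsy has a profitable deviation, so the profile is not an equilibrium.

No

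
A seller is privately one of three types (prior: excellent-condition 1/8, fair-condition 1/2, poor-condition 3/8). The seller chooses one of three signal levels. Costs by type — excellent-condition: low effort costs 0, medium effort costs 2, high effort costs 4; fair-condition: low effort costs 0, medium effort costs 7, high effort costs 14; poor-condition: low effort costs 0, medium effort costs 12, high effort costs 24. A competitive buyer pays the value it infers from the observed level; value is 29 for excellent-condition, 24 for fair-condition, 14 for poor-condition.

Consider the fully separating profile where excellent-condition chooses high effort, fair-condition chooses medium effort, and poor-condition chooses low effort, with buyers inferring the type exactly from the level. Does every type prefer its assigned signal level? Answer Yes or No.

Separating prices: high effort → 29, medium effort → 24, low effort → 14.
excellent-condition (assigned high effort): low effort: 14 − 0 = 14; medium effort: 24 − 2 = 22; high effort: 29 − 4 = 25. excellent-condition stays.
fair-condition (assigned medium effort): low effort: 14 − 0 = 14; medium effort: 24 − 7 = 17; high effort: 29 − 14 = 15. fair-condition stays.
poor-condition (assigned low effort): low effort: 14 − 0 = 14; medium effort: 24 − 12 = 12; high effort: 29 − 24 = 5. poor-condition stays.
Every type prefers its assigned level; separation holds.

Yes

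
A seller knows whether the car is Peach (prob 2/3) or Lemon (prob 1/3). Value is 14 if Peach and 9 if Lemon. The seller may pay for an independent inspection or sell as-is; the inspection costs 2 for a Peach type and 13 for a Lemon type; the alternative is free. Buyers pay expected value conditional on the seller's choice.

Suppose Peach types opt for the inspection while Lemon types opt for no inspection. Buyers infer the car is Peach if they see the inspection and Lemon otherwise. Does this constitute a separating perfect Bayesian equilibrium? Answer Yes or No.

Under these beliefs, the inspection earns price 14 and no inspection earns price 9.
Peach: the inspection nets 14 − 2 = 12; no inspection nets 9. Peach prefers the inspection.
Lemon: the inspection nets 14 − 13 = 1; no inspection nets 9. Lemon prefers no inspection.
Neither type deviates, so the separating profile is an equilibrium.

Yes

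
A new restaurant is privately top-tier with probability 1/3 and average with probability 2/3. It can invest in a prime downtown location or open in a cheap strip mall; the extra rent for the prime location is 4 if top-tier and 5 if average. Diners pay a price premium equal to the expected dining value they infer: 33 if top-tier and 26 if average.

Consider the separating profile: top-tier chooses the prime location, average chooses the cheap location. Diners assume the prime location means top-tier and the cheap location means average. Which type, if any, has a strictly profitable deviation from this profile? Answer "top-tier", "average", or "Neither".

average

The prime location pays 33; the cheap location pays 26.
top-tier: assigned the prime location, nets 33 − 4 = 29; deviating to the cheap location nets 26.
average: assigned the cheap location, nets 26; deviating to the prime location nets 33 − 5 = 28.
The average type gains 2 by deviating.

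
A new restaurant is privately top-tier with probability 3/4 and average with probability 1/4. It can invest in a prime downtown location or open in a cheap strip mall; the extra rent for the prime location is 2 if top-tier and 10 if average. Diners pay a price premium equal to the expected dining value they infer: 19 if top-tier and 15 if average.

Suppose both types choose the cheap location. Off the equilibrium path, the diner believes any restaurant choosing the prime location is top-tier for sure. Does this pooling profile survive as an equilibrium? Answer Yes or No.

Yes

On path, the diner holds the prior and pays 3/4·19 + 1/4·15 = 18. Off path (the prime location), believing top-tier, it pays 19.
top-tier: the cheap location nets 18; the prime location nets 19 − 2 = 17. top-tier stays.
average: the cheap location nets 18; the prime location nets 19 − 10 = 9. average stays.
No type deviates, so pooling is sustained.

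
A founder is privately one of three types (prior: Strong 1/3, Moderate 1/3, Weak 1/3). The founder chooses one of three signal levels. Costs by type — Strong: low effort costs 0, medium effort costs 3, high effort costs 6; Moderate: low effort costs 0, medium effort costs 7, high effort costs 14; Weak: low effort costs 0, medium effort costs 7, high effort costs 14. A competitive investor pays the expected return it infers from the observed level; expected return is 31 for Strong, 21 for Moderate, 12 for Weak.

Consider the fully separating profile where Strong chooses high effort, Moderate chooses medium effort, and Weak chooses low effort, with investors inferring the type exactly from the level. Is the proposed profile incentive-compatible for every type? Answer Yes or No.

No

Separating valuations: high effort → 31, medium effort → 21, low effort → 12.
Strong (assigned high effort): low effort: 12 − 0 = 12; medium effort: 21 − 3 = 18; high effort: 31 − 6 = 25. Strong stays.
Moderate (assigned medium effort): low effort: 12 − 0 = 12; medium effort: 21 − 7 = 14; high effort: 31 − 14 = 17. Moderate prefers high effort.
Weak (assigned low effort): low effort: 12 − 0 = 12; medium effort: 21 − 7 = 14; high effort: 31 − 14 = 17. Weak prefers high effort.
At least one type deviates; the separating profile fails.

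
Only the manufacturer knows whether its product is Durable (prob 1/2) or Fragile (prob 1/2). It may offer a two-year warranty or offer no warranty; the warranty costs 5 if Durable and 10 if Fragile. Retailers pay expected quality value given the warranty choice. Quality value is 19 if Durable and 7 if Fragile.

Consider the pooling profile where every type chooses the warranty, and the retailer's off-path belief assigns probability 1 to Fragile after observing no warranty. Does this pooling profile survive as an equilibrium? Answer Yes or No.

On path, the retailer holds the prior and pays 1/2·19 + 1/2·7 = 13. Off path (no warranty), believing Fragile, it pays 7.
Durable: the warranty nets 13 − 5 = 8; no warranty nets 7. Durable stays.
Fragile: the warranty nets 13 − 10 = 3; no warranty nets 7. Fragile would deviate.
A type deviates, so pooling fails.

No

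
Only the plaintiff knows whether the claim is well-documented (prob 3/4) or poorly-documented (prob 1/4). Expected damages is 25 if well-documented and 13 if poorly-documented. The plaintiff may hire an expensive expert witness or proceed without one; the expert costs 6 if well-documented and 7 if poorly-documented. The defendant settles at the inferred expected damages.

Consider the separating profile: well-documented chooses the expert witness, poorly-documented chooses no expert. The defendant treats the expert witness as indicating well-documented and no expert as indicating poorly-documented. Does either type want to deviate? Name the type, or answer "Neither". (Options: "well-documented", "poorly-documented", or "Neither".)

The expert witness pays 25; no expert pays 13.
well-documented: assigned the expert witness, nets 25 − 6 = 19; deviating to no expert nets 13.
poorly-documented: assigned no expert, nets 13; deviating to the expert witness nets 25 − 7 = 18.
The poorly-documented type gains 5 by deviating.

poorly-documented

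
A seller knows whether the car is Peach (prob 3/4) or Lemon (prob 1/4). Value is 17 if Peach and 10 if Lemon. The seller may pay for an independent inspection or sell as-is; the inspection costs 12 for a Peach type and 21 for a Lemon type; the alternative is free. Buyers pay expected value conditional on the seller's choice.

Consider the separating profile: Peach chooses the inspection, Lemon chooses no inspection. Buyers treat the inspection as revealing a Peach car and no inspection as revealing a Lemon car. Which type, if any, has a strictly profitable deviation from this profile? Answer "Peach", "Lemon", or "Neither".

The inspection pays 17; no inspection pays 10.
Peach: assigned the inspection, nets 17 − 12 = 5; deviating to no inspection nets 10.
Lemon: assigned no inspection, nets 10; deviating to the inspection nets 17 − 21 = -4.
The Peach type gains 5 by deviating.

Peach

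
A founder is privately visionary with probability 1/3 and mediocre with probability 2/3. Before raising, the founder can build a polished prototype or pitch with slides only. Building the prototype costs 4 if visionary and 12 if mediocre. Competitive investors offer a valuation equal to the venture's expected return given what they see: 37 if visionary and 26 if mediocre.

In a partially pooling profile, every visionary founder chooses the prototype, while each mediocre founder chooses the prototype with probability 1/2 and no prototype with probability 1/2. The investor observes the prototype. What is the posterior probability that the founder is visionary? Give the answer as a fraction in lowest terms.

P(the prototype) = (1/3)·1 + (2/3)·(1/2) = 2/3.
By Bayes' rule, P(visionary | the prototype) = (1/3) / (2/3) = 1/2.

1/2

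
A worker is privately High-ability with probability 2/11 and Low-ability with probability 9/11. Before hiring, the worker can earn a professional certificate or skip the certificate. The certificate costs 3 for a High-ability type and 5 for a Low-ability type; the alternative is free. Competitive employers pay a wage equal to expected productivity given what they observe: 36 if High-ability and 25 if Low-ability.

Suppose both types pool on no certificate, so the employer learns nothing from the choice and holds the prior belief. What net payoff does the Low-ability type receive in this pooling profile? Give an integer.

27

Pooled wage = 2/11·36 + 9/11·25 = 27.
Low-ability pays no cost for no certificate, so net payoff = 27.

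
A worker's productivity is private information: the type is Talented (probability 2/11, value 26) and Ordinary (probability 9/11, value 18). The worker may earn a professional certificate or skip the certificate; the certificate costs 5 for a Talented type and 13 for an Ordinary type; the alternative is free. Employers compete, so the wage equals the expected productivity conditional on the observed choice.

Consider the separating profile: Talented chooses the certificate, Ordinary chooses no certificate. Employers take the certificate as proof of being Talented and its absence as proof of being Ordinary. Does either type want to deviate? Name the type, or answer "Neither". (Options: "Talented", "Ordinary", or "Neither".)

Neither

The certificate pays 26; no certificate pays 18.
Talented: assigned the certificate, nets 26 − 5 = 21; deviating to no certificate nets 18.
Ordinary: assigned no certificate, nets 18; deviating to the certificate nets 26 − 13 = 13.
Both types strictly prefer their assigned action; no profitable deviation.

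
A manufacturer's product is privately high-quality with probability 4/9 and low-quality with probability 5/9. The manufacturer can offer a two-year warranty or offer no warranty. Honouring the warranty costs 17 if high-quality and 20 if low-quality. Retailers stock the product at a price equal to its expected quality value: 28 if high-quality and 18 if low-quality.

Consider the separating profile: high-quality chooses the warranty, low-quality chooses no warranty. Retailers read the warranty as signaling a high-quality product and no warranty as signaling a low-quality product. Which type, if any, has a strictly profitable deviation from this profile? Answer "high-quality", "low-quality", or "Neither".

high-quality

The warranty pays 28; no warranty pays 18.
high-quality: assigned the warranty, nets 28 − 17 = 11; deviating to no warranty nets 18.
low-quality: assigned no warranty, nets 18; deviating to the warranty nets 28 − 20 = 8.
The high-quality type gains 7 by deviating.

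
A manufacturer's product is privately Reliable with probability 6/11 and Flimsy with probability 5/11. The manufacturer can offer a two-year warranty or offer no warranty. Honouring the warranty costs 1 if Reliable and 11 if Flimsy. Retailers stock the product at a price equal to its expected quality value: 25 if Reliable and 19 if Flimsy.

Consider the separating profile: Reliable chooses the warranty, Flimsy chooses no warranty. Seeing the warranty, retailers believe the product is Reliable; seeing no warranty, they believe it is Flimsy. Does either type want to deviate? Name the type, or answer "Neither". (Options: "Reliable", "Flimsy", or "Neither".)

Neither

The warranty pays 25; no warranty pays 19.
Reliable: assigned the warranty, nets 25 − 1 = 24; deviating to no warranty nets 19.
Flimsy: assigned no warranty, nets 19; deviating to the warranty nets 25 − 11 = 14.
Both types strictly prefer their assigned action; no profitable deviation.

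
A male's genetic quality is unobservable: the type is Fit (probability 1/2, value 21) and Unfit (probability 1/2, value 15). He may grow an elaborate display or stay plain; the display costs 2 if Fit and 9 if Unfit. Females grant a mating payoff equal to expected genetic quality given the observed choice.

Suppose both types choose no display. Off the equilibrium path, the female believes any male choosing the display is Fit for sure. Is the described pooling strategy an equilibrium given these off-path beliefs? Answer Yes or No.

On path, the female holds the prior and pays 1/2·21 + 1/2·15 = 18. Off path (the display), believing Fit, it pays 21.
Fit: no display nets 18; the display nets 21 − 2 = 19. Fit would deviate.
Unfit: no display nets 18; the display nets 21 − 9 = 12. Unfit stays.
A type deviates, so pooling fails.

No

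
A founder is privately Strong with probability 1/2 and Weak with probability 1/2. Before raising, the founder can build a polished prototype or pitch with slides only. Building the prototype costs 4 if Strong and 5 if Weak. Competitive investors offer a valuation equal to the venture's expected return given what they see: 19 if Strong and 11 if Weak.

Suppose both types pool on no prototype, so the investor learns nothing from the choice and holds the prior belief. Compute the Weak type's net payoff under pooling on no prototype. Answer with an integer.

15

Pooled valuation = 1/2·19 + 1/2·11 = 15.
Weak pays no cost for no prototype, so net payoff = 15.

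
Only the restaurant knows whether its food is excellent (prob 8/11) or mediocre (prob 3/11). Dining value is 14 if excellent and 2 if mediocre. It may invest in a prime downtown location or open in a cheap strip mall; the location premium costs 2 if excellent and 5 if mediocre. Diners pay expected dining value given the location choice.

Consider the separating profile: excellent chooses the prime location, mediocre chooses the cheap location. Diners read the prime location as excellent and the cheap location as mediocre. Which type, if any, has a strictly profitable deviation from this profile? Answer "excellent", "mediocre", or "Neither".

mediocre

The prime location pays 14; the cheap location pays 2.
excellent: assigned the prime location, nets 14 − 2 = 12; deviating to the cheap location nets 2.
mediocre: assigned the cheap location, nets 2; deviating to the prime location nets 14 − 5 = 9.
The mediocre type gains 7 by deviating.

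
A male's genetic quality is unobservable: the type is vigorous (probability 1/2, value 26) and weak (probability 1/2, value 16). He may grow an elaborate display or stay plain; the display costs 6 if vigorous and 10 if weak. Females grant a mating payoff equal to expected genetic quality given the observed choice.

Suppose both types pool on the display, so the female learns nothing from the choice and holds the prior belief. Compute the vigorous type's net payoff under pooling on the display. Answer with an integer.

15

Pooled mating payoff = 1/2·26 + 1/2·16 = 21.
vigorous pays cost 6 for the display, so net payoff = 21 − 6 = 15.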